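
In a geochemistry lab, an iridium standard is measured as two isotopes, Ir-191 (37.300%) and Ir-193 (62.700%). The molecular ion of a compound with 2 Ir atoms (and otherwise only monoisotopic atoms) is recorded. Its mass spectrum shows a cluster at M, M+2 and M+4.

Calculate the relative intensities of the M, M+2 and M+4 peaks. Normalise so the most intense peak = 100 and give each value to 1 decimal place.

29.7 : 100.0 : 84.0

The 2 Ir atoms are independent, so intensities follow the terms of (0.37300 + 0.62700)^2.
P(M) = 0.37300^2 = 0.139129
P(M+2) = 2 × 0.37300^1 × 0.62700^1 = 0.467742
P(M+4) = 0.62700^2 = 0.393129
The M+2 peak is largest (0.467742); scaling to 100 gives 29.7 : 100.0 : 84.0.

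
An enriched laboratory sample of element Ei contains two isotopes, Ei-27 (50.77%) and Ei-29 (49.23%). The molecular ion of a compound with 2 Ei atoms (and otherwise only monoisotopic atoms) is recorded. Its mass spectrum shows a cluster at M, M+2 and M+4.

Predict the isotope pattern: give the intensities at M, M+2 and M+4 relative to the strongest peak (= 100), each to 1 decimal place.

Each Ei atom is independently Ei-27 (p = 0.5077) or Ei-29 (q = 0.4923); the cluster is the binomial expansion (p + q)^2.
P(M) = 0.5077^2 = 0.257759
P(M+2) = 2 × 0.5077^1 × 0.4923^1 = 0.499881
P(M+4) = 0.4923^2 = 0.242359
The M+2 peak is largest (0.499881); scaling to 100 gives 51.6 : 100.0 : 48.5.

51.6 : 100.0 : 48.5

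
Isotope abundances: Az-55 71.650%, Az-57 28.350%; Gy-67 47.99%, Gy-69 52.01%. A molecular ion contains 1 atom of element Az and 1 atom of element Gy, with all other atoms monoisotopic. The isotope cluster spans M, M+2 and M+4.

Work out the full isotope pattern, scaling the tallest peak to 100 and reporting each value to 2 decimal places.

67.59 : 100.00 : 28.99

Element Az pattern (n=1): 0.7165 : 0.2835
Element Gy pattern (n=1): 0.4799 : 0.5201
Convolve the two distributions (both contribute in 2-u steps):
  M: 0.7165×0.4799 = 0.343848
  M+2: 0.7165×0.5201 + 0.2835×0.4799 = 0.508703
  M+4: 0.2835×0.5201 = 0.147448
Scale to base peak (0.508703) = 100: 67.59 : 100.00 : 28.99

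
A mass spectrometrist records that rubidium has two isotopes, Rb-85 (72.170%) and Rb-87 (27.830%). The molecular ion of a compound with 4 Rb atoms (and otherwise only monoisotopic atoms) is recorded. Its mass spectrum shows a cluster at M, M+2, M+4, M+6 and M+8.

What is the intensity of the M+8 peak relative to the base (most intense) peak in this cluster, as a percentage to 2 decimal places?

1.43%

(0.72170 + 0.27830)^4 gives M 0.2713, M+2 0.4184, M+4 0.2420, M+6 0.0622, M+8 0.0060; the largest is M+2.
P(M+2) = C(4,1) × 0.72170^3 × 0.27830^1 = 4 × 0.37589809 × 0.2783 = 0.418450 (base)
P(M+8) = C(4,4) × 0.72170^0 × 0.27830^4 = 1 × 1.0000 × 0.00599864 = 0.005999
Relative intensity = 0.005999 / 0.418450 × 100 = 1.43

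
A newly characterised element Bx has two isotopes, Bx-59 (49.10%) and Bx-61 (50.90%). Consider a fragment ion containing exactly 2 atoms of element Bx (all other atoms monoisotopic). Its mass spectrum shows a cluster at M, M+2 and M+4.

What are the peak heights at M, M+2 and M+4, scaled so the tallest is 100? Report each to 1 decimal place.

48.2 : 100.0 : 51.8

The 2 Bx atoms are independent, so intensities follow the terms of (0.4910 + 0.5090)^2.
P(M) = 0.4910^2 = 0.241081
P(M+2) = 2 × 0.4910^1 × 0.5090^1 = 0.499838
P(M+4) = 0.5090^2 = 0.259081
The M+2 peak is largest (0.499838); scaling to 100 gives 48.2 : 100.0 : 51.8.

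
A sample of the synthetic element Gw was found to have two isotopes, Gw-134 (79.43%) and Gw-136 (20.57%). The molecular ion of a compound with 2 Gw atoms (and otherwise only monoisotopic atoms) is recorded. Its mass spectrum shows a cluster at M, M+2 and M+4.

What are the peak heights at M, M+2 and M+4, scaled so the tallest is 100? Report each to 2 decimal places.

100.00 : 51.79 : 6.71

Each Gw atom is independently Gw-134 (p = 0.7943) or Gw-136 (q = 0.2057); the cluster is the binomial expansion (p + q)^2.
P(M) = 0.7943^2 = 0.630912
P(M+2) = 2 × 0.7943^1 × 0.2057^1 = 0.326775
P(M+4) = 0.2057^2 = 0.042312
The M peak is largest (0.630912); scaling to 100 gives 100.00 : 51.79 : 6.71.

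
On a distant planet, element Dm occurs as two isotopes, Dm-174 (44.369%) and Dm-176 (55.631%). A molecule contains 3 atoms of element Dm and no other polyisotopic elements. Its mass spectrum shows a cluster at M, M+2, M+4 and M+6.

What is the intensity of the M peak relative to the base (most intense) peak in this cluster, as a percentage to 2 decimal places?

Term probabilities: M 0.0873, M+2 0.3285, M+4 0.4119, M+6 0.1722. Base peak = M+4.
P(M+4) = C(3,2) × 0.44369^1 × 0.55631^2 = 3 × 0.44369 × 0.30948082 = 0.411941 (base)
P(M) = C(3,0) × 0.44369^3 × 0.55631^0 = 1 × 0.08734518 × 1.0000 = 0.087345
Relative intensity = 0.087345 / 0.411941 × 100 = 21.20

21.20%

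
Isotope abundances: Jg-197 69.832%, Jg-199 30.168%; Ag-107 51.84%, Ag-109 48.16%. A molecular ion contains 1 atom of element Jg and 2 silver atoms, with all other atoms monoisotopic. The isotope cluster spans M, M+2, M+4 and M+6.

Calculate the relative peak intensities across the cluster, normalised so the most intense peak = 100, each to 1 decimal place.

43.7 : 100.0 : 72.7 : 16.3

Element Jg pattern (n=1): 0.69832 : 0.30168
Silver pattern (n=2): 0.26873856 : 0.49932288 : 0.23193856
Convolve the two distributions (both contribute in 2-u steps):
  M: 0.69832×0.26873856 = 0.187666
  M+2: 0.69832×0.49932288 + 0.30168×0.26873856 = 0.429760
  M+4: 0.69832×0.23193856 + 0.30168×0.49932288 = 0.312603
  M+6: 0.30168×0.23193856 = 0.069971
Scale to base peak (0.429760) = 100: 43.7 : 100.0 : 72.7 : 16.3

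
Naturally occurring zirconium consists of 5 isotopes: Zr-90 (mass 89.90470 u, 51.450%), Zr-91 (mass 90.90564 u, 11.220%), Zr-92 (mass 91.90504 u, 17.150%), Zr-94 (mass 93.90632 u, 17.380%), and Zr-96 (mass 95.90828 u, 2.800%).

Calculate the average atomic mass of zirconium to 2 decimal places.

91.22 u

The abundance-weighted mean is 0.51450 × 89.90470 + 0.11220 × 90.90564 + 0.17150 × 91.90504 + 0.17380 × 93.90632 + 0.02800 × 95.90828
= 46.255968 + 10.199613 + 15.761714 + 16.320918 + 2.685432 = 91.223645 u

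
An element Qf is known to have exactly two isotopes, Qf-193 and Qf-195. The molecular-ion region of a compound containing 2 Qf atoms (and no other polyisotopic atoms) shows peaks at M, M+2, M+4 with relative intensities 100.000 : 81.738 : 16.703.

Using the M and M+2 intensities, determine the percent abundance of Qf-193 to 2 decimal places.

If p is the fraction of Qf that is Qf-193, then I(M+2)/I(M) = [C(2,1)·p^1·(1−p)] / p^2 = 2·(1−p)/p = 81.738/100.000 = 0.8174
(1−p)/p = 0.8174/2 = 0.4087  ⇒  p = 1/(1 + 0.4087) = 0.7099
Qf-193: 70.99%, Qf-195: 29.01%.

70.99%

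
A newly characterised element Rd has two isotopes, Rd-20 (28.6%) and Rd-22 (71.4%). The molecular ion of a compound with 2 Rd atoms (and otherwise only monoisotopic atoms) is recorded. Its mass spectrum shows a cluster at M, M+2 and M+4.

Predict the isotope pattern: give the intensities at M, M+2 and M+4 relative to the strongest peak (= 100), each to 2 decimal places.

Expanding (0.286 + 0.714)^2:
P(M) = 0.286^2 = 0.081796
P(M+2) = 2 × 0.286^1 × 0.714^1 = 0.408408
P(M+4) = 0.714^2 = 0.509796
The M+4 peak is largest (0.509796); scaling to 100 gives 16.04 : 80.11 : 100.00.

16.04 : 80.11 : 100.00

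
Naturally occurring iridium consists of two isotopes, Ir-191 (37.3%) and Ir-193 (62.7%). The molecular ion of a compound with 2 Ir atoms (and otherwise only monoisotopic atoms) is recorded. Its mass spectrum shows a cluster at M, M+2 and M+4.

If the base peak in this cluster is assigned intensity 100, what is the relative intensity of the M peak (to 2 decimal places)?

29.74

Binomial terms of (0.373 + 0.627)^2: M 0.1391, M+2 0.4677, M+4 0.3931 → M+2 is the base peak.
P(M+2) = C(2,1) × 0.373^1 × 0.627^1 = 2 × 0.3730 × 0.6270 = 0.467742 (base)
P(M) = C(2,0) × 0.373^2 × 0.627^0 = 1 × 0.139129 × 1.0000 = 0.139129
Relative intensity = 0.139129 / 0.467742 × 100 = 29.74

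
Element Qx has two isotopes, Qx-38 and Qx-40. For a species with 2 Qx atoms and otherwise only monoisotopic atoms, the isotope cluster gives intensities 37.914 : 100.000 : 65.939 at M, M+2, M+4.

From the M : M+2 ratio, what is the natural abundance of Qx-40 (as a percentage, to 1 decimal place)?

56.9%

Write p for the Qx-38 fraction. I(M+2)/I(M) = [C(2,1)·p^1·(1−p)] / p^2 = 2·(1−p)/p = 100.000/37.914 = 2.6375
(1−p)/p = 2.6375/2 = 1.3188  ⇒  p = 1/(1 + 1.3188) = 0.4313
Qx-38: 43.1%, Qx-40: 56.9%.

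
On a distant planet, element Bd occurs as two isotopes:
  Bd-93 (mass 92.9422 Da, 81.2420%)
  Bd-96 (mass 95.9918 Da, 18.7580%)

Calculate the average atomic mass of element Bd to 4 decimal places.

93.5142 Da

The abundance-weighted mean is 0.812420 × 92.9422 + 0.187580 × 95.9918
= 75.50810 + 18.00614 = 93.51424 Da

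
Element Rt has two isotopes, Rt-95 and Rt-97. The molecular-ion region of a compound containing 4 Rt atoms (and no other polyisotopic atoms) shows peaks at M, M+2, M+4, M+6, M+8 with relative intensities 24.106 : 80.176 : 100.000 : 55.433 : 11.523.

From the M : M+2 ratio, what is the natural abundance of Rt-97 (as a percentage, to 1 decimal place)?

Let p = fractional abundance of Rt-95. I(M+2)/I(M) = [C(4,1)·p^3·(1−p)] / p^4 = 4·(1−p)/p = 80.176/24.106 = 3.3260
(1−p)/p = 3.3260/4 = 0.8315  ⇒  p = 1/(1 + 0.8315) = 0.5460
Rt-95: 54.6%, Rt-97: 45.4%.

45.4%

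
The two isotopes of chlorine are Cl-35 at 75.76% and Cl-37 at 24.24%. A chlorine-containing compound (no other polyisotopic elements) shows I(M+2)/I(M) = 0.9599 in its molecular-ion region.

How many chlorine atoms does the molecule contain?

With n Cl atoms, P(M+2)/P(M) = C(n,1)·p^(n−1)q / p^n = n·q/p = n · 0.2424/0.7576.
n = 0.9599 × 0.7576/0.2424 = 3.00 ≈ 3

3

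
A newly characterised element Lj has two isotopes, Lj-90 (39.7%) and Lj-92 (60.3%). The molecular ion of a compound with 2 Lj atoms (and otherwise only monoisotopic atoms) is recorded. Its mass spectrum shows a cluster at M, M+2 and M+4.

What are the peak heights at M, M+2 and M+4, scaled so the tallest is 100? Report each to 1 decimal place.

The 2 Lj atoms are independent, so intensities follow the terms of (0.397 + 0.603)^2.
P(M) = 0.397^2 = 0.157609
P(M+2) = 2 × 0.397^1 × 0.603^1 = 0.478782
P(M+4) = 0.603^2 = 0.363609
The M+2 peak is largest (0.478782); scaling to 100 gives 32.9 : 100.0 : 75.9.

32.9 : 100.0 : 75.9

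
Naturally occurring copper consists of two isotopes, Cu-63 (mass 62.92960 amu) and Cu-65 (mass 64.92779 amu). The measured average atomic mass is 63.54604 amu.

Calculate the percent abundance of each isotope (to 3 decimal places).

Cu-63: 69.150%, Cu-65: 30.850%

Let x be the fractional abundance of Cu-63; then Cu-65 has abundance 1 − x.
62.92960·x + 64.92779·(1 − x) = 63.54604
(62.92960 − 64.92779)·x = 63.54604 − 64.92779
x = -1.38175 / -1.99819 = 0.69150 → 69.150% Cu-63, 30.850% Cu-65.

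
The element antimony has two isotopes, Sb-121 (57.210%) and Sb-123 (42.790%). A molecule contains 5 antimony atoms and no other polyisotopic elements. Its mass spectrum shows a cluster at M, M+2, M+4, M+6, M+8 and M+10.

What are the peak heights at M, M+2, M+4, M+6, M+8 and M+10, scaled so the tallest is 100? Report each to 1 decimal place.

Expanding (0.57210 + 0.42790)^5:
P(M) = 0.57210^5 = 0.061286
P(M+2) = 5 × 0.57210^4 × 0.42790^1 = 0.229192
P(M+4) = 10 × 0.57210^3 × 0.42790^2 = 0.342847
P(M+6) = 10 × 0.57210^2 × 0.42790^3 = 0.256431
P(M+8) = 5 × 0.57210^1 × 0.42790^4 = 0.095898
P(M+10) = 0.42790^5 = 0.014345
The M+4 peak is largest (0.342847); scaling to 100 gives 17.9 : 66.8 : 100.0 : 74.8 : 28.0 : 4.2.

17.9 : 66.8 : 100.0 : 74.8 : 28.0 : 4.2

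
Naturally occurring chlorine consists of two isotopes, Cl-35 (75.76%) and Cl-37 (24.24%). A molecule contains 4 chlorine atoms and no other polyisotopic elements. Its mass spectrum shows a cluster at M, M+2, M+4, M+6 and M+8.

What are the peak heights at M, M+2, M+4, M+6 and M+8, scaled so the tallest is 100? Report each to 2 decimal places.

78.14 : 100.00 : 47.99 : 10.24 : 0.82

Expanding (0.7576 + 0.2424)^4:
P(M) = 0.7576^4 = 0.329428
P(M+2) = 4 × 0.7576^3 × 0.2424^1 = 0.421612
P(M+4) = 6 × 0.7576^2 × 0.2424^2 = 0.202347
P(M+6) = 4 × 0.7576^1 × 0.2424^3 = 0.043162
P(M+8) = 0.2424^4 = 0.003452
The M+2 peak is largest (0.421612); scaling to 100 gives 78.14 : 100.00 : 47.99 : 10.24 : 0.82.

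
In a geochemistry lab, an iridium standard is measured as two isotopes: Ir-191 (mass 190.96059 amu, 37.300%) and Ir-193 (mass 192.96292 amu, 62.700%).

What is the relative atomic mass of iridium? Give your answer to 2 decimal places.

Ar = Σ fᵢ·mᵢ = 0.37300 × 190.96059 + 0.62700 × 192.96292
= 71.228300 + 120.987751 = 192.216051 amu

192.22 amu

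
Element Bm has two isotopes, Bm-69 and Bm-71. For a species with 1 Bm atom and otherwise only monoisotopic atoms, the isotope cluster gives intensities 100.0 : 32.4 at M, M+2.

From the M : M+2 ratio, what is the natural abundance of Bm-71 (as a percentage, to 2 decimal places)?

If p is the fraction of Bm that is Bm-69, then I(M+2)/I(M) = [C(1,1)·p^0·(1−p)] / p^1 = 1·(1−p)/p = 32.4/100.0 = 0.3240
(1−p)/p = 0.3240/1 = 0.3240  ⇒  p = 1/(1 + 0.3240) = 0.7553
Bm-69: 75.53%, Bm-71: 24.47%.

24.47%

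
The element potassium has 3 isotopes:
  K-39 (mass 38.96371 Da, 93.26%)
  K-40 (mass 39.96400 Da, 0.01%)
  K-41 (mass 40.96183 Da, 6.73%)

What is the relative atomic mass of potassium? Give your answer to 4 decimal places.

Weight each isotope mass by its fractional abundance: 0.9326 × 38.96371 + 0.0001 × 39.96400 + 0.0673 × 40.96183
= 36.337556 + 0.003996 + 2.756731 = 39.098283 Da

39.0983 Da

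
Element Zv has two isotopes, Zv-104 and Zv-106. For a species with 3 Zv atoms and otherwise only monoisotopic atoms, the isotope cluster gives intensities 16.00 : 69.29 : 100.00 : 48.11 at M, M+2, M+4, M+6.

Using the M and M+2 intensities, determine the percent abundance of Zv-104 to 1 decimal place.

Write p for the Zv-104 fraction. I(M+2)/I(M) = [C(3,1)·p^2·(1−p)] / p^3 = 3·(1−p)/p = 69.29/16.00 = 4.3306
(1−p)/p = 4.3306/3 = 1.4435  ⇒  p = 1/(1 + 1.4435) = 0.4092
Zv-104: 40.9%, Zv-106: 59.1%.

40.9%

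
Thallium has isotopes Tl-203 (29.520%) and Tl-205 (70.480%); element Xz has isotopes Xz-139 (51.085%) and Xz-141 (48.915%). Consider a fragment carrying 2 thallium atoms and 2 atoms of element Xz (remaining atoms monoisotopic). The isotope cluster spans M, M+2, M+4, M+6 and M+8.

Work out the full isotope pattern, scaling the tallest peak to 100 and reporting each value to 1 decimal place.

Thallium pattern (n=2): 0.08714304 : 0.41611392 : 0.49674304
Element Xz pattern (n=2): 0.26096772 : 0.49976455 : 0.23926772
Convolve the two distributions (both contribute in 2-u steps):
  M: 0.08714304×0.26096772 = 0.022742
  M+2: 0.08714304×0.49976455 + 0.41611392×0.26096772 = 0.152143
  M+4: 0.08714304×0.23926772 + 0.41611392×0.49976455 + 0.49674304×0.26096772 = 0.358443
  M+6: 0.41611392×0.23926772 + 0.49674304×0.49976455 = 0.347817
  M+8: 0.49674304×0.23926772 = 0.118855
Scale to base peak (0.358443) = 100: 6.3 : 42.4 : 100.0 : 97.0 : 33.2

6.3 : 42.4 : 100.0 : 97.0 : 33.2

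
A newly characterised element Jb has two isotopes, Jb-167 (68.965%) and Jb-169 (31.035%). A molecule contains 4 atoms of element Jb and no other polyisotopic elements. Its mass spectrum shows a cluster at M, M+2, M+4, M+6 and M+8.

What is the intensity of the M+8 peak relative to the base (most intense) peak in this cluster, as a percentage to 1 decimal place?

Binomial terms of (0.68965 + 0.31035)^4: M 0.2262, M+2 0.4072, M+4 0.2749, M+6 0.0825, M+8 0.0093 → M+2 is the base peak.
P(M+2) = C(4,1) × 0.68965^3 × 0.31035^1 = 4 × 0.32800935 × 0.31035 = 0.407191 (base)
P(M+8) = C(4,4) × 0.68965^0 × 0.31035^4 = 1 × 1.0000 × 0.00927699 = 0.009277
Relative intensity = 0.009277 / 0.407191 × 100 = 2.3

2.3%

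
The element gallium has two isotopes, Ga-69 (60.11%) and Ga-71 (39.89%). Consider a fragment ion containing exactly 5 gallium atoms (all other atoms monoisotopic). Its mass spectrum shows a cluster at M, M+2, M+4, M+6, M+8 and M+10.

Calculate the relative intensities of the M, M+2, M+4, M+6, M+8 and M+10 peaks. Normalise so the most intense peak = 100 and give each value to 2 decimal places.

22.71 : 75.34 : 100.00 : 66.36 : 22.02 : 2.92

Expanding (0.6011 + 0.3989)^5:
P(M) = 0.6011^5 = 0.078475
P(M+2) = 5 × 0.6011^4 × 0.3989^1 = 0.260388
P(M+4) = 10 × 0.6011^3 × 0.3989^2 = 0.345596
P(M+6) = 10 × 0.6011^2 × 0.3989^3 = 0.229343
P(M+8) = 5 × 0.6011^1 × 0.3989^4 = 0.076098
P(M+10) = 0.3989^5 = 0.010100
The M+4 peak is largest (0.345596); scaling to 100 gives 22.71 : 75.34 : 100.00 : 66.36 : 22.02 : 2.92.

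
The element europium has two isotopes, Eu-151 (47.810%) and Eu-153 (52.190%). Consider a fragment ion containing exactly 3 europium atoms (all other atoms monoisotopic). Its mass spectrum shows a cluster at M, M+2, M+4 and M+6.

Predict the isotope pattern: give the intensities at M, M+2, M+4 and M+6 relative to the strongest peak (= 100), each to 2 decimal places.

27.97 : 91.61 : 100.00 : 36.39

Expanding (0.47810 + 0.52190)^3:
P(M) = 0.47810^3 = 0.109284
P(M+2) = 3 × 0.47810^2 × 0.52190^1 = 0.357887
P(M+4) = 3 × 0.47810^1 × 0.52190^2 = 0.390674
P(M+6) = 0.52190^3 = 0.142155
The M+4 peak is largest (0.390674); scaling to 100 gives 27.97 : 91.61 : 100.00 : 36.39.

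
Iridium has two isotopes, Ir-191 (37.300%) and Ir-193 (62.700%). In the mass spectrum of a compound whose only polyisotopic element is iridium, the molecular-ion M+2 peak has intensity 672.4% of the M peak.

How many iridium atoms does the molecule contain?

4

For n independent Ir atoms, I(M+2)/I(M) = n · (abundance Ir-193) / (abundance Ir-191) = n · 0.62700/0.37300.
n = 6.724 × 0.37300/0.62700 = 4.00 ≈ 4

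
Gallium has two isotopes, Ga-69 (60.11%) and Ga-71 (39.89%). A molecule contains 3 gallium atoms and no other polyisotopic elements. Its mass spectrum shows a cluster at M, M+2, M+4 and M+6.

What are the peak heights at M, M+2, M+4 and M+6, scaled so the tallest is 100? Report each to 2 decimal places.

Expanding (0.6011 + 0.3989)^3:
P(M) = 0.6011^3 = 0.217190
P(M+2) = 3 × 0.6011^2 × 0.3989^1 = 0.432393
P(M+4) = 3 × 0.6011^1 × 0.3989^2 = 0.286943
P(M+6) = 0.3989^3 = 0.063473
The M+2 peak is largest (0.432393); scaling to 100 gives 50.23 : 100.00 : 66.36 : 14.68.

50.23 : 100.00 : 66.36 : 14.68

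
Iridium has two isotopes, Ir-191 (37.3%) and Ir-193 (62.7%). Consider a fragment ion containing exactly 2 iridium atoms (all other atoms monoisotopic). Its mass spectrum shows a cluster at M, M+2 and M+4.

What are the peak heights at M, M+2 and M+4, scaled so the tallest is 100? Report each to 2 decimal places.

29.74 : 100.00 : 84.05

The 2 Ir atoms are independent, so intensities follow the terms of (0.373 + 0.627)^2.
P(M) = 0.373^2 = 0.139129
P(M+2) = 2 × 0.373^1 × 0.627^1 = 0.467742
P(M+4) = 0.627^2 = 0.393129
The M+2 peak is largest (0.467742); scaling to 100 gives 29.74 : 100.00 : 84.05.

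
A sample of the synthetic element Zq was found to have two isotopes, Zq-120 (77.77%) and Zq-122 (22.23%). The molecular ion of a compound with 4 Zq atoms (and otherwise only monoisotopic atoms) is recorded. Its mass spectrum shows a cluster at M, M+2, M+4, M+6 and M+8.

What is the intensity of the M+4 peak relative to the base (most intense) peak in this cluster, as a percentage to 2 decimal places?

(0.7777 + 0.2223)^4 gives M 0.3658, M+2 0.4182, M+4 0.1793, M+6 0.0342, M+8 0.0024; the largest is M+2.
P(M+2) = C(4,1) × 0.7777^3 × 0.2223^1 = 4 × 0.47036641 × 0.2223 = 0.418250 (base)
P(M+4) = C(4,2) × 0.7777^2 × 0.2223^2 = 6 × 0.60481729 × 0.04941729 = 0.179331
Relative intensity = 0.179331 / 0.418250 × 100 = 42.88

42.88%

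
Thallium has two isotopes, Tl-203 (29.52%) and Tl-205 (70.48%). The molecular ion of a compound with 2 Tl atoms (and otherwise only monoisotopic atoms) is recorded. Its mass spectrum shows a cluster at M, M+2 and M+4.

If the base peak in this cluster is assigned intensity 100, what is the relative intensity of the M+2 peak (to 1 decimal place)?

83.8

(0.2952 + 0.7048)^2 gives M 0.0871, M+2 0.4161, M+4 0.4967; the largest is M+4.
P(M+4) = C(2,2) × 0.2952^0 × 0.7048^2 = 1 × 1.0000 × 0.49674304 = 0.496743 (base)
P(M+2) = C(2,1) × 0.2952^1 × 0.7048^1 = 2 × 0.2952 × 0.7048 = 0.416114
Relative intensity = 0.416114 / 0.496743 × 100 = 83.8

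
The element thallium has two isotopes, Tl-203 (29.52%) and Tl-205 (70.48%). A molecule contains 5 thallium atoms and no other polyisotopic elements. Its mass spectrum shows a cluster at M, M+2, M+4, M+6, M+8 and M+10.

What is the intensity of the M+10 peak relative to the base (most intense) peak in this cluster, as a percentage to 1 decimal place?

Term probabilities: M 0.0022, M+2 0.0268, M+4 0.1278, M+6 0.3051, M+8 0.3642, M+10 0.1739. Base peak = M+8.
P(M+8) = C(5,4) × 0.2952^1 × 0.7048^4 = 5 × 0.2952 × 0.24675365 = 0.364208 (base)
P(M+10) = C(5,5) × 0.2952^0 × 0.7048^5 = 1 × 1.0000 × 0.17391197 = 0.173912
Relative intensity = 0.173912 / 0.364208 × 100 = 47.8

47.8%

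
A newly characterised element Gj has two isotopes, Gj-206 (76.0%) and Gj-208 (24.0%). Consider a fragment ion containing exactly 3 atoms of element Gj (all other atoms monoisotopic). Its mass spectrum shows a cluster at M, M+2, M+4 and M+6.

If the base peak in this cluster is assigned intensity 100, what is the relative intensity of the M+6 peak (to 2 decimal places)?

3.15

Binomial terms of (0.760 + 0.240)^3: M 0.4390, M+2 0.4159, M+4 0.1313, M+6 0.0138 → M is the base peak.
P(M) = C(3,0) × 0.760^3 × 0.240^0 = 1 × 0.438976 × 1.0000 = 0.438976 (base)
P(M+6) = C(3,3) × 0.760^0 × 0.240^3 = 1 × 1.0000 × 0.013824 = 0.013824
Relative intensity = 0.013824 / 0.438976 × 100 = 3.15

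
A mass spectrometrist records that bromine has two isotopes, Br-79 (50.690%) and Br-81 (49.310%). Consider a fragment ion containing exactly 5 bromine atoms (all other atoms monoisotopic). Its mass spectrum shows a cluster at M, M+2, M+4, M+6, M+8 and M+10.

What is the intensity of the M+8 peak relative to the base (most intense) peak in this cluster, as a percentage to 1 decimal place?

Binomial terms of (0.50690 + 0.49310)^5: M 0.0335, M+2 0.1628, M+4 0.3167, M+6 0.3081, M+8 0.1498, M+10 0.0292 → M+4 is the base peak.
P(M+4) = C(5,2) × 0.50690^3 × 0.49310^2 = 10 × 0.13024674 × 0.24314761 = 0.316692 (base)
P(M+8) = C(5,4) × 0.50690^1 × 0.49310^4 = 5 × 0.5069 × 0.05912076 = 0.149842
Relative intensity = 0.149842 / 0.316692 × 100 = 47.3

47.3%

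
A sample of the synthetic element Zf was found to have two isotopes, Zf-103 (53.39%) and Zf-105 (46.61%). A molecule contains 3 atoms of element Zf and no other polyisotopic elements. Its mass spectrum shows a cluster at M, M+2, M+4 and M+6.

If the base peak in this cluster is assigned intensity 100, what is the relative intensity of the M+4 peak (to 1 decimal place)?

Term probabilities: M 0.1522, M+2 0.3986, M+4 0.3480, M+6 0.1013. Base peak = M+2.
P(M+2) = C(3,1) × 0.5339^2 × 0.4661^1 = 3 × 0.28504921 × 0.4661 = 0.398584 (base)
P(M+4) = C(3,2) × 0.5339^1 × 0.4661^2 = 3 × 0.5339 × 0.21724921 = 0.347968
Relative intensity = 0.347968 / 0.398584 × 100 = 87.3

87.3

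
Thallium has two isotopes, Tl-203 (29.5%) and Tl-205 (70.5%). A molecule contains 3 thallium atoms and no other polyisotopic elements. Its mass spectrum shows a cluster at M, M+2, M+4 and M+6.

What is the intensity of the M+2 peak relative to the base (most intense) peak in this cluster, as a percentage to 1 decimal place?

41.8%

(0.295 + 0.705)^3 gives M 0.0257, M+2 0.1841, M+4 0.4399, M+6 0.3504; the largest is M+4.
P(M+4) = C(3,2) × 0.295^1 × 0.705^2 = 3 × 0.2950 × 0.497025 = 0.439867 (base)
P(M+2) = C(3,1) × 0.295^2 × 0.705^1 = 3 × 0.087025 × 0.7050 = 0.184058
Relative intensity = 0.184058 / 0.439867 × 100 = 41.8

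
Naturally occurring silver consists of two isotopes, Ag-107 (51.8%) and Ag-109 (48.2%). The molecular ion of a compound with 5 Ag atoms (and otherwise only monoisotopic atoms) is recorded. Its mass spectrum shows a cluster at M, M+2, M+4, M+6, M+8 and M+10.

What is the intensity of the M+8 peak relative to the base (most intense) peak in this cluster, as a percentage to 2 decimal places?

(0.518 + 0.482)^5 gives M 0.0373, M+2 0.1735, M+4 0.3229, M+6 0.3005, M+8 0.1398, M+10 0.0260; the largest is M+4.
P(M+4) = C(5,2) × 0.518^3 × 0.482^2 = 10 × 0.13899183 × 0.232324 = 0.322911 (base)
P(M+8) = C(5,4) × 0.518^1 × 0.482^4 = 5 × 0.5180 × 0.05397444 = 0.139794
Relative intensity = 0.139794 / 0.322911 × 100 = 43.29

43.29%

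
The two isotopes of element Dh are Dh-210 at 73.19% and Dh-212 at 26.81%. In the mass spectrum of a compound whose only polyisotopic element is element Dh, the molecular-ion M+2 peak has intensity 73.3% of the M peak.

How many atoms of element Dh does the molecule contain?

With n Dh atoms, P(M+2)/P(M) = C(n,1)·p^(n−1)q / p^n = n·q/p = n · 0.2681/0.7319.
n = 0.733 × 0.7319/0.2681 = 2.00 ≈ 2

2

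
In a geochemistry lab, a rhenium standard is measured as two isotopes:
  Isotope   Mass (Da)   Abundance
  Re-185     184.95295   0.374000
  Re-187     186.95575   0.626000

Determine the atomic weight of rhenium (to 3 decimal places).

Average mass = Σ (abundance × isotope mass) = 0.374000 × 184.95295 + 0.626000 × 186.95575
= 69.172403 + 117.034300 = 186.206703 Da

186.207 Da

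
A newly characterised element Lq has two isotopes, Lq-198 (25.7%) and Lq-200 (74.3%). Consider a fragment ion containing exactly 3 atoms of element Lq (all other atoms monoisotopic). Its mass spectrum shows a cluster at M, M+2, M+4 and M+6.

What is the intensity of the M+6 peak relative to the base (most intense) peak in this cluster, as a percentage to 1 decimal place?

Binomial terms of (0.257 + 0.743)^3: M 0.0170, M+2 0.1472, M+4 0.4256, M+6 0.4102 → M+4 is the base peak.
P(M+4) = C(3,2) × 0.257^1 × 0.743^2 = 3 × 0.2570 × 0.552049 = 0.425630 (base)
P(M+6) = C(3,3) × 0.257^0 × 0.743^3 = 1 × 1.0000 × 0.41017241 = 0.410172
Relative intensity = 0.410172 / 0.425630 × 100 = 96.4

96.4%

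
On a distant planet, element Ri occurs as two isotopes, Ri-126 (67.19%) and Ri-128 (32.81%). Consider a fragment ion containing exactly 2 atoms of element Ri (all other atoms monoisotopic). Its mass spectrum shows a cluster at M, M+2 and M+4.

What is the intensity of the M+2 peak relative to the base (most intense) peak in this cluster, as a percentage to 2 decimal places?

97.66%

Binomial terms of (0.6719 + 0.3281)^2: M 0.4514, M+2 0.4409, M+4 0.1076 → M is the base peak.
P(M) = C(2,0) × 0.6719^2 × 0.3281^0 = 1 × 0.45144961 × 1.0000 = 0.451450 (base)
P(M+2) = C(2,1) × 0.6719^1 × 0.3281^1 = 2 × 0.6719 × 0.3281 = 0.440901
Relative intensity = 0.440901 / 0.451450 × 100 = 97.66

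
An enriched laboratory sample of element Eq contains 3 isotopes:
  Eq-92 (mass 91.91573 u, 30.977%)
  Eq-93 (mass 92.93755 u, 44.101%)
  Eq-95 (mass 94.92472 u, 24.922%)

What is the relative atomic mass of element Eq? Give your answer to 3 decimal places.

The abundance-weighted mean is 0.30977 × 91.91573 + 0.44101 × 92.93755 + 0.24922 × 94.92472
= 28.472736 + 40.986389 + 23.657139 = 93.116264 u

93.116 u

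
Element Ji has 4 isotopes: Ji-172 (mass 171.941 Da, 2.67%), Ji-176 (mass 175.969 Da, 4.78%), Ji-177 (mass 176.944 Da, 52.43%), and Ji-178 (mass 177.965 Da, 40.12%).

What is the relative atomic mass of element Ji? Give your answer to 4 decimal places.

177.1734 Da

Weight each isotope mass by its fractional abundance: 0.0267 × 171.941 + 0.0478 × 175.969 + 0.5243 × 176.944 + 0.4012 × 177.965
= 4.59082 + 8.41132 + 92.77174 + 71.39956 = 177.17344 Da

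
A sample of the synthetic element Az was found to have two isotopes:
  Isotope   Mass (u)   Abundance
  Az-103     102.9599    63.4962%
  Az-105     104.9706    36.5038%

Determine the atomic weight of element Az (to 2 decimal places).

The abundance-weighted mean is 0.634962 × 102.9599 + 0.365038 × 104.9706
= 65.37562 + 38.31826 = 103.69388 u

103.69 u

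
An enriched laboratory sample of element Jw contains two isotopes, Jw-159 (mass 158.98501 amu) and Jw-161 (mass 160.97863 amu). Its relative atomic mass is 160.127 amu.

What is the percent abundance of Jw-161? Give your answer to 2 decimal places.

Let x be the fractional abundance of Jw-159; then Jw-161 has abundance 1 − x.
158.98501·x + 160.97863·(1 − x) = 160.127
(158.98501 − 160.97863)·x = 160.127 − 160.97863
x = -0.85163 / -1.99362 = 0.42718 → 42.72% Jw-159, 57.28% Jw-161.

57.28%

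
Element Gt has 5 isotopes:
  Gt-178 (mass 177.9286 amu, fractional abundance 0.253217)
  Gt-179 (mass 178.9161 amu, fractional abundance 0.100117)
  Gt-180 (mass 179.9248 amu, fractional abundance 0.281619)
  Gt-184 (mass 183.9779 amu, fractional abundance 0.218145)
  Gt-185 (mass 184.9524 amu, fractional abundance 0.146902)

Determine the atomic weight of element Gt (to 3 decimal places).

180.941 amu

Weight each isotope mass by its fractional abundance: 0.253217 × 177.9286 + 0.100117 × 178.9161 + 0.281619 × 179.9248 + 0.218145 × 183.9779 + 0.146902 × 184.9524
= 45.05455 + 17.91254 + 50.67024 + 40.13386 + 27.16988 = 180.94107 amu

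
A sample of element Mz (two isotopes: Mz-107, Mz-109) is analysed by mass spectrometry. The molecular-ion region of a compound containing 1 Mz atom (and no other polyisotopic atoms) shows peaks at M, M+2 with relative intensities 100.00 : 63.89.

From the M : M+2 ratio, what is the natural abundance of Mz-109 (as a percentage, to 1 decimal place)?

39.0%

Let p = fractional abundance of Mz-107. I(M+2)/I(M) = [C(1,1)·p^0·(1−p)] / p^1 = 1·(1−p)/p = 63.89/100.00 = 0.6389
(1−p)/p = 0.6389/1 = 0.6389  ⇒  p = 1/(1 + 0.6389) = 0.6102
Mz-107: 61.0%, Mz-109: 39.0%.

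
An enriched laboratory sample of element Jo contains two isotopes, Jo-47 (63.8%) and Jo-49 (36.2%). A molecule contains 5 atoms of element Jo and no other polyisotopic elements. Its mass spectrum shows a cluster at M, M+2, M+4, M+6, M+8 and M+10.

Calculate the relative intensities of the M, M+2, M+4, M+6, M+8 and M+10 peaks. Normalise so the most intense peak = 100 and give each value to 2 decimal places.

31.06 : 88.12 : 100.00 : 56.74 : 16.10 : 1.83

Each Jo atom is independently Jo-47 (p = 0.638) or Jo-49 (q = 0.362); the cluster is the binomial expansion (p + q)^5.
P(M) = 0.638^5 = 0.105707
P(M+2) = 5 × 0.638^4 × 0.362^1 = 0.299890
P(M+4) = 10 × 0.638^3 × 0.362^2 = 0.340313
P(M+6) = 10 × 0.638^2 × 0.362^3 = 0.193093
P(M+8) = 5 × 0.638^1 × 0.362^4 = 0.054780
P(M+10) = 0.362^5 = 0.006216
The M+4 peak is largest (0.340313); scaling to 100 gives 31.06 : 88.12 : 100.00 : 56.74 : 16.10 : 1.83.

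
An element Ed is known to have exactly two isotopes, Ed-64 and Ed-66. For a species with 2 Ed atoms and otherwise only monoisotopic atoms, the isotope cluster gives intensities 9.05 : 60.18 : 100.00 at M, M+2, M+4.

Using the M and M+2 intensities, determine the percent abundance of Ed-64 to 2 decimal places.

If p is the fraction of Ed that is Ed-64, then I(M+2)/I(M) = [C(2,1)·p^1·(1−p)] / p^2 = 2·(1−p)/p = 60.18/9.05 = 6.6497
(1−p)/p = 6.6497/2 = 3.3249  ⇒  p = 1/(1 + 3.3249) = 0.2312
Ed-64: 23.12%, Ed-66: 76.88%.

23.12%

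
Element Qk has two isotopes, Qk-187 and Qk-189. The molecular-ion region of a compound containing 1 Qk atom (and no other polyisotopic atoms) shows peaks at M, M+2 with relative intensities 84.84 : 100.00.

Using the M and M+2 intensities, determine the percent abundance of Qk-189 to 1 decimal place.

54.1%

Write p for the Qk-187 fraction. I(M+2)/I(M) = [C(1,1)·p^0·(1−p)] / p^1 = 1·(1−p)/p = 100.00/84.84 = 1.1787
(1−p)/p = 1.1787/1 = 1.1787  ⇒  p = 1/(1 + 1.1787) = 0.4590
Qk-187: 45.9%, Qk-189: 54.1%.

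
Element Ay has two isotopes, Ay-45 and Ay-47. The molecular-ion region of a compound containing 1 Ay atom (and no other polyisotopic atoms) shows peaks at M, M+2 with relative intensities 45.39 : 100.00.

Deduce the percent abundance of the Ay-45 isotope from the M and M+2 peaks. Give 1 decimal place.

31.2%

Let p = fractional abundance of Ay-45. I(M+2)/I(M) = [C(1,1)·p^0·(1−p)] / p^1 = 1·(1−p)/p = 100.00/45.39 = 2.2031
(1−p)/p = 2.2031/1 = 2.2031  ⇒  p = 1/(1 + 2.2031) = 0.3122
Ay-45: 31.2%, Ay-47: 68.8%.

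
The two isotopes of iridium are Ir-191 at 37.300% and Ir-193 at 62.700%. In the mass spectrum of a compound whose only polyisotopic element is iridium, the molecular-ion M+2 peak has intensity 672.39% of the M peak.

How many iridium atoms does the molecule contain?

For n independent Ir atoms, I(M+2)/I(M) = n · (abundance Ir-193) / (abundance Ir-191) = n · 0.62700/0.37300.
n = 6.7239 × 0.37300/0.62700 = 4.00 ≈ 4

4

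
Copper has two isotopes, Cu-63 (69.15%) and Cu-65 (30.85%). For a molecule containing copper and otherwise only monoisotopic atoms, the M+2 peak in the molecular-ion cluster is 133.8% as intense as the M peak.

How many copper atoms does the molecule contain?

3

The M+2/M ratio from n Cu atoms is n · q/p = n · 0.3085/0.6915.
n = 1.338 × 0.6915/0.3085 = 3.00 ≈ 3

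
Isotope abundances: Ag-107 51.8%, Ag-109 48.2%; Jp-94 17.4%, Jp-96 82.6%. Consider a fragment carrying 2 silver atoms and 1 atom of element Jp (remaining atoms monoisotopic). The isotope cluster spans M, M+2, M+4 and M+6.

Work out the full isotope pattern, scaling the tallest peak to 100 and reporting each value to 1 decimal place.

10.3 : 68.1 : 100.0 : 42.4

Silver pattern (n=2): 0.268324 : 0.499352 : 0.232324
Element Jp pattern (n=1): 0.1740 : 0.8260
Convolve the two distributions (both contribute in 2-u steps):
  M: 0.268324×0.1740 = 0.046688
  M+2: 0.268324×0.8260 + 0.499352×0.1740 = 0.308523
  M+4: 0.499352×0.8260 + 0.232324×0.1740 = 0.452889
  M+6: 0.232324×0.8260 = 0.191900
Scale to base peak (0.452889) = 100: 10.3 : 68.1 : 100.0 : 42.4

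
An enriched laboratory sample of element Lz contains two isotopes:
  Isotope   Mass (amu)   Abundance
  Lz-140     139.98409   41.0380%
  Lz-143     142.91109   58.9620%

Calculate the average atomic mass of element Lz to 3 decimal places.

Ar = Σ fᵢ·mᵢ = 0.410380 × 139.98409 + 0.589620 × 142.91109
= 57.446671 + 84.263237 = 141.709908 amu

141.710 amu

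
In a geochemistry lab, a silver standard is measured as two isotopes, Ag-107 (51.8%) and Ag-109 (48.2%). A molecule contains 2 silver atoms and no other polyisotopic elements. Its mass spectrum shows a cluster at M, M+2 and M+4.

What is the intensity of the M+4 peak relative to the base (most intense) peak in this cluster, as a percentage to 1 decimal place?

Term probabilities: M 0.2683, M+2 0.4994, M+4 0.2323. Base peak = M+2.
P(M+2) = C(2,1) × 0.518^1 × 0.482^1 = 2 × 0.5180 × 0.4820 = 0.499352 (base)
P(M+4) = C(2,2) × 0.518^0 × 0.482^2 = 1 × 1.0000 × 0.232324 = 0.232324
Relative intensity = 0.232324 / 0.499352 × 100 = 46.5

46.5%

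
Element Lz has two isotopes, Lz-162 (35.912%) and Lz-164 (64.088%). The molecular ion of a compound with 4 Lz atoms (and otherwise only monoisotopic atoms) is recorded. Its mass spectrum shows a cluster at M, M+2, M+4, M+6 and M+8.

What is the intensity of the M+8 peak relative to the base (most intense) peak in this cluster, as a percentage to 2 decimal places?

44.61%

(0.35912 + 0.64088)^4 gives M 0.0166, M+2 0.1187, M+4 0.3178, M+6 0.3781, M+8 0.1687; the largest is M+6.
P(M+6) = C(4,3) × 0.35912^1 × 0.64088^3 = 4 × 0.35912 × 0.26322683 = 0.378120 (base)
P(M+8) = C(4,4) × 0.35912^0 × 0.64088^4 = 1 × 1.0000 × 0.16869681 = 0.168697
Relative intensity = 0.168697 / 0.378120 × 100 = 44.61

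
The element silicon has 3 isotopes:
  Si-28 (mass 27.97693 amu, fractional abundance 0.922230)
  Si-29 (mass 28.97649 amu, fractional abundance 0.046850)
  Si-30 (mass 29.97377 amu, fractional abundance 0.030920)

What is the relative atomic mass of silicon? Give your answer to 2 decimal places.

The abundance-weighted mean is 0.922230 × 27.97693 + 0.046850 × 28.97649 + 0.030920 × 29.97377
= 25.801164 + 1.357549 + 0.926789 = 28.085502 amu

28.09 amu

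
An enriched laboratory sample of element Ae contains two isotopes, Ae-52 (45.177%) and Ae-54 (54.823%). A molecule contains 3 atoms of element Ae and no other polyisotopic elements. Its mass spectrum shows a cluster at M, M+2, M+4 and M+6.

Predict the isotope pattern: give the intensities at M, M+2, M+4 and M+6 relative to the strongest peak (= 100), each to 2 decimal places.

Expanding (0.45177 + 0.54823)^3:
P(M) = 0.45177^3 = 0.092205
P(M+2) = 3 × 0.45177^2 × 0.54823^1 = 0.335675
P(M+4) = 3 × 0.45177^1 × 0.54823^2 = 0.407347
P(M+6) = 0.54823^3 = 0.164774
The M+4 peak is largest (0.407347); scaling to 100 gives 22.64 : 82.41 : 100.00 : 40.45.

22.64 : 82.41 : 100.00 : 40.45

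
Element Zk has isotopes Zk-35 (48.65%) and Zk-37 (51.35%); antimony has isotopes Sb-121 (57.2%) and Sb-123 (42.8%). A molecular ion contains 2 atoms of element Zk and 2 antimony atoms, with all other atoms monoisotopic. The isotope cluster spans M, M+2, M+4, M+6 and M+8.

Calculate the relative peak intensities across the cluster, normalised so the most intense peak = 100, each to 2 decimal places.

Element Zk pattern (n=2): 0.23668225 : 0.4996355 : 0.26368225
Antimony pattern (n=2): 0.327184 : 0.489632 : 0.183184
Convolve the two distributions (both contribute in 2-u steps):
  M: 0.23668225×0.327184 = 0.077439
  M+2: 0.23668225×0.489632 + 0.4996355×0.327184 = 0.279360
  M+4: 0.23668225×0.183184 + 0.4996355×0.489632 + 0.26368225×0.327184 = 0.374267
  M+6: 0.4996355×0.183184 + 0.26368225×0.489632 = 0.220632
  M+8: 0.26368225×0.183184 = 0.048302
Scale to base peak (0.374267) = 100: 20.69 : 74.64 : 100.00 : 58.95 : 12.91

20.69 : 74.64 : 100.00 : 58.95 : 12.91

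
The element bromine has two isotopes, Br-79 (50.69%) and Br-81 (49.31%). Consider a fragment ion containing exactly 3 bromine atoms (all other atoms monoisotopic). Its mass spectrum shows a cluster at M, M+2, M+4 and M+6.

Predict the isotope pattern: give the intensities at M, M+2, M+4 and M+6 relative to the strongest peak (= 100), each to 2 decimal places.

34.27 : 100.00 : 97.28 : 31.54

The 3 Br atoms are independent, so intensities follow the terms of (0.5069 + 0.4931)^3.
P(M) = 0.5069^3 = 0.130247
P(M+2) = 3 × 0.5069^2 × 0.4931^1 = 0.380103
P(M+4) = 3 × 0.5069^1 × 0.4931^2 = 0.369755
P(M+6) = 0.4931^3 = 0.119896
The M+2 peak is largest (0.380103); scaling to 100 gives 34.27 : 100.00 : 97.28 : 31.54.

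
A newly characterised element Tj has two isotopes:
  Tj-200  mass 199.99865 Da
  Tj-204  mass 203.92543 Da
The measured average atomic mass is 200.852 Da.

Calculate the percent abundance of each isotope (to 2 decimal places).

With x = fraction of Tj-200 (so Tj-204 is 1 − x):
199.99865·x + 203.92543·(1 − x) = 200.852
(199.99865 − 203.92543)·x = 200.852 − 203.92543
x = -3.07343 / -3.92678 = 0.78268 → 78.27% Tj-200, 21.73% Tj-204.

Tj-200: 78.27%, Tj-204: 21.73%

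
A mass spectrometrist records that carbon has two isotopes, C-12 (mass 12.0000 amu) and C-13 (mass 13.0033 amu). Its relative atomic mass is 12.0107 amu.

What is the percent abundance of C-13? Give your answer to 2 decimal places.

1.07%

Writing the weighted mean with unknown fraction x of C-12:
12.0000·x + 13.0033·(1 − x) = 12.0107
(12.0000 − 13.0033)·x = 12.0107 − 13.0033
x = -0.9926 / -1.0033 = 0.98934 → 98.93% C-12, 1.07% C-13.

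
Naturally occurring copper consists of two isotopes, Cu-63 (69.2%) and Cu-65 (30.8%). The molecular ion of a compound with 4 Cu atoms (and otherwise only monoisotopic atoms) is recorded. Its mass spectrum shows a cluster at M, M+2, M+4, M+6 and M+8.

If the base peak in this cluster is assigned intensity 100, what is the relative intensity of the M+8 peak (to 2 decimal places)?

(0.692 + 0.308)^4 gives M 0.2293, M+2 0.4083, M+4 0.2726, M+6 0.0809, M+8 0.0090; the largest is M+2.
P(M+2) = C(4,1) × 0.692^3 × 0.308^1 = 4 × 0.33137389 × 0.3080 = 0.408253 (base)
P(M+8) = C(4,4) × 0.692^0 × 0.308^4 = 1 × 1.0000 × 0.00899918 = 0.008999
Relative intensity = 0.008999 / 0.408253 × 100 = 2.20

2.20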